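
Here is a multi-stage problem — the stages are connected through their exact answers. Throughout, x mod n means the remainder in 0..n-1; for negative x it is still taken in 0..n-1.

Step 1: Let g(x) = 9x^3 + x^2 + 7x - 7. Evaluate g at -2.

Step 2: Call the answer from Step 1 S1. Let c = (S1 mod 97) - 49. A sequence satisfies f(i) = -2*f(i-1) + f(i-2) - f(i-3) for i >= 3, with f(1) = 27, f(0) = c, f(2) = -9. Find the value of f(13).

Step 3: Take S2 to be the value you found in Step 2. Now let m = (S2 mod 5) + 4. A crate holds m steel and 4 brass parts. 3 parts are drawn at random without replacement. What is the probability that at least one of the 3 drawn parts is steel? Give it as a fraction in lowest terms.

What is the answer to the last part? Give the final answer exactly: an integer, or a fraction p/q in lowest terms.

13/14

Step 1: 9*(-2)^3 + 1*(-2)^2 + 7*(-2)^1 - 7 = (-72) + (4) + (-14) + (-7) = -89; answer -89
Step 2: S1 = -89; c = -41; f(3) = -2*(-9) + 1*(27) - 1*(-41) = 86; iterating: f(3)=86, f(4)=-208, f(5)=511, f(6)=-1316, f(7)=3351, f(8)=-8529, f(9)=21725, f(10)=-55330, f(11)=140914, f(12)=-358883, f(13)=914010; answer 914010
Step 3: S2 = 914010; m = 4; total draws C(8,3) = 56; complement C(4,3) = 4; favorable 56 - 4 = 52; P = 13/14; answer 13/14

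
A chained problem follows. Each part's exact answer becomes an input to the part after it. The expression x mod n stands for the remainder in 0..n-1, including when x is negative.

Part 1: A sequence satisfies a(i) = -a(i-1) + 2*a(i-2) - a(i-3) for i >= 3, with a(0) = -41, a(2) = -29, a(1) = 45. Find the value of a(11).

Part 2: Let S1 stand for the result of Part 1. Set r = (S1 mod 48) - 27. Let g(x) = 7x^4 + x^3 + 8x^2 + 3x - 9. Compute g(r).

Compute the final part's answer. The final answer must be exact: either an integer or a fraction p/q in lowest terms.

Part 1: a(3) = -1*(-29) + 2*(45) - 1*(-41) = 160; iterating: a(3)=160, a(4)=-263, a(5)=612, a(6)=-1298, a(7)=2785, a(8)=-5993, a(9)=12861, a(10)=-27632, a(11)=59347; answer 59347
Part 2: S1 = 59347; r = -8; 7*(-8)^4 + 1*(-8)^3 + 8*(-8)^2 + 3*(-8)^1 - 9 = (28672) + (-512) + (512) + (-24) + (-9) = 28639; answer 28639

28639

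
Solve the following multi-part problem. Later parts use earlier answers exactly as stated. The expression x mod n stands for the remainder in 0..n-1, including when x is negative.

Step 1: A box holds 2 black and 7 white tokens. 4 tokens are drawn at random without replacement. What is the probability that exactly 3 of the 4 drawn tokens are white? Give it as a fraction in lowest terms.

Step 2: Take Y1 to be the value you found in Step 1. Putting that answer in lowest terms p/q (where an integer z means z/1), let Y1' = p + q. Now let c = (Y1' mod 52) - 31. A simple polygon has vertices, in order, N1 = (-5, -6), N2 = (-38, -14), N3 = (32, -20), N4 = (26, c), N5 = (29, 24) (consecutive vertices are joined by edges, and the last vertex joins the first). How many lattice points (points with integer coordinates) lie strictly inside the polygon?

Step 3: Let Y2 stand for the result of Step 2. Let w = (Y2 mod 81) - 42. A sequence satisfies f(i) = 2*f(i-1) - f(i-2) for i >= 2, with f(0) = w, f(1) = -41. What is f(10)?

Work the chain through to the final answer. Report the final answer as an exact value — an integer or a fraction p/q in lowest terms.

-653

Step 1: total draws C(9,4) = 126; favorable C(7,3)*C(2,1) = 70; P = 5/9; answer 5/9
Step 2: Y1 = 5/9; threaded value p + q = 14; c = -17; cross terms: (-5*-14 - -38*-6)=-158, (-38*-20 - 32*-14)=1208, (32*-17 - 26*-20)=-24, (26*24 - 29*-17)=1117, (29*-6 - -5*24)=-54; twice the area = |2089| = 2089; area = 2089/2; boundary points = 1 + 2 + 3 + 1 + 2 = 9; strictly interior points = area - boundary/2 + 1 = 1041; answer 1041
Step 3: Y2 = 1041; w = 27; f(2) = 2*(-41) - 1*(27) = -109; iterating: f(2)=-109, f(3)=-177, f(4)=-245, f(5)=-313, f(6)=-381, f(7)=-449, f(8)=-517, f(9)=-585, f(10)=-653; answer -653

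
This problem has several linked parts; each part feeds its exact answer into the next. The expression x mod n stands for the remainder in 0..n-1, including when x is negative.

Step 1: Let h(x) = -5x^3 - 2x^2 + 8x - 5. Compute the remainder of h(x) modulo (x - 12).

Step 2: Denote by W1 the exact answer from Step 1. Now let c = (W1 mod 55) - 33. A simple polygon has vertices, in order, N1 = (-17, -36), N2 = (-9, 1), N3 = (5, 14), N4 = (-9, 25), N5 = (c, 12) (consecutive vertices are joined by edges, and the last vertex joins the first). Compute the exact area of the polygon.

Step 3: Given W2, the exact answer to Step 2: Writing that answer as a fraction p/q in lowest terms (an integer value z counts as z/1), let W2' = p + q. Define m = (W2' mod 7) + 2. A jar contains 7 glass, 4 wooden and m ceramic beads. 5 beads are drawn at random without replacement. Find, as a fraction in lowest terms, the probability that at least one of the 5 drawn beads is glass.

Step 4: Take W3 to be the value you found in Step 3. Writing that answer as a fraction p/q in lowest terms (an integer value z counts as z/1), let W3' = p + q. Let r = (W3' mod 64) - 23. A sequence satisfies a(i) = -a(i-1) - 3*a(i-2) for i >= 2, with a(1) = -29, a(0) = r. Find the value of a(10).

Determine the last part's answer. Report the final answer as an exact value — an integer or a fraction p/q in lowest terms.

Step 1: remainder = value at the root: -5*(12)^3 - 2*(12)^2 + 8*(12)^1 - 5 = (-8640) + (-288) + (96) + (-5) = -8837; answer -8837
Step 2: W1 = -8837; c = -15; cross terms: (-17*1 - -9*-36)=-341, (-9*14 - 5*1)=-131, (5*25 - -9*14)=251, (-9*12 - -15*25)=267, (-15*-36 - -17*12)=744; twice the area = |790| = 790; area = 395; answer 395
Step 3: W2 = 395; threaded value p + q = 396; m = 6; total draws C(17,5) = 6188; complement C(10,5) = 252; favorable 6188 - 252 = 5936; P = 212/221; answer 212/221
Step 4: W3 = 212/221; threaded value p + q = 433; r = 26; a(2) = -1*(-29) - 3*(26) = -49; iterating: a(2)=-49, a(3)=136, a(4)=11, a(5)=-419, a(6)=386, a(7)=871, a(8)=-2029, a(9)=-584, a(10)=6671; answer 6671

6671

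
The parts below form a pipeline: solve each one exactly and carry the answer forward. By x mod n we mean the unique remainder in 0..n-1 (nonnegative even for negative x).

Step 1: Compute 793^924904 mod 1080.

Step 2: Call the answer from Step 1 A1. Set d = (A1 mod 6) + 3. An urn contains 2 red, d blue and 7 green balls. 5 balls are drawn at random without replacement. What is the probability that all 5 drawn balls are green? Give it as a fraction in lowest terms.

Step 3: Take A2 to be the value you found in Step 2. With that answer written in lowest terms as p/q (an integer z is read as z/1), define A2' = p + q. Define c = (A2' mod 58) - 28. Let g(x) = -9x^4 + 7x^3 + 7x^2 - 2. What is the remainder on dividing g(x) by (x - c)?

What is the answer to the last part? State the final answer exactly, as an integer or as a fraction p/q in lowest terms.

Step 1: squarings mod 1080: 793^1=793, 793^2=289, 793^4=361, 793^8=721, 793^16=361, 793^32=721, 793^64=361, 793^128=721, 793^256=361, 793^512=721, 793^1024=361, 793^2048=721, 793^4096=361, 793^8192=721, 793^16384=361, 793^32768=721, 793^65536=361, 793^131072=721, 793^262144=361, 793^524288=721; 793^924904 = 793^8 * 793^32 * 793^64 * 793^128 * 793^1024 * 793^2048 * 793^4096 * 793^131072 * 793^262144 * 793^524288 = 361 (mod 1080); answer 361
Step 2: A1 = 361; d = 4; total draws C(13,5) = 1287; favorable C(7,5) = 21; P = 7/429; answer 7/429
Step 3: A2 = 7/429; threaded value p + q = 436; c = 2; remainder = value at the root: -9*(2)^4 + 7*(2)^3 + 7*(2)^2 - 2 = (-144) + (56) + (28) + (-2) = -62; answer -62

-62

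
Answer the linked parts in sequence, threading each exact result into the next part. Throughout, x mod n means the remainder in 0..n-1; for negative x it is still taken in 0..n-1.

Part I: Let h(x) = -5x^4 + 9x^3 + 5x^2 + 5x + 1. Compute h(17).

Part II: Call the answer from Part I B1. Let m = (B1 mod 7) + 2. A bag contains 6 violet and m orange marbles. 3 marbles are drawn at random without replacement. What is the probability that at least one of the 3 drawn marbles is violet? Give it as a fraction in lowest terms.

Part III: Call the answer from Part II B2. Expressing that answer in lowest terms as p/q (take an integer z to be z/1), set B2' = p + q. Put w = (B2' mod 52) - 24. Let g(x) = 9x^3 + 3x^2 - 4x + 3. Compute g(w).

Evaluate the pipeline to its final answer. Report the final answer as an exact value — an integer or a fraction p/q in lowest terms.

Part I: -5*(17)^4 + 9*(17)^3 + 5*(17)^2 + 5*(17)^1 + 1 = (-417605) + (44217) + (1445) + (85) + (1) = -371857; answer -371857
Part II: B1 = -371857; m = 6; total draws C(12,3) = 220; complement C(6,3) = 20; favorable 220 - 20 = 200; P = 10/11; answer 10/11
Part III: B2 = 10/11; threaded value p + q = 21; w = -3; 9*(-3)^3 + 3*(-3)^2 - 4*(-3)^1 + 3 = (-243) + (27) + (12) + (3) = -201; answer -201

-201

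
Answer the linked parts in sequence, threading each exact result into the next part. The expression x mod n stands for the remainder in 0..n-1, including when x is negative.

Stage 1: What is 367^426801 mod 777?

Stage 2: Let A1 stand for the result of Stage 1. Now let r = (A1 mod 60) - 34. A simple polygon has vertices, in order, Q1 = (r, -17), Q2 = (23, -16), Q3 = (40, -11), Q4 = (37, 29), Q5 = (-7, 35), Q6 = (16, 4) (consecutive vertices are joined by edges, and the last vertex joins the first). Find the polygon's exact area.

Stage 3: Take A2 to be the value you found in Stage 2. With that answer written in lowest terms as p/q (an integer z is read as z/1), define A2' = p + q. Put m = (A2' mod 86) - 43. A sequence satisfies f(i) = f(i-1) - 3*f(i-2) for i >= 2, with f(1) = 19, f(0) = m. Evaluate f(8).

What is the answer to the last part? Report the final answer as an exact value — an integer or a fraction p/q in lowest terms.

-1367

Stage 1: squarings mod 777: 367^1=367, 367^2=268, 367^4=340, 367^8=604, 367^16=403, 367^32=16, 367^64=256, 367^128=268, 367^256=340, 367^512=604, 367^1024=403, 367^2048=16, 367^4096=256, 367^8192=268, 367^16384=340, 367^32768=604, 367^65536=403, 367^131072=16, 367^262144=256; 367^426801 = 367^1 * 367^16 * 367^32 * 367^256 * 367^512 * 367^32768 * 367^131072 * 367^262144 = 454 (mod 777); answer 454
Stage 2: A1 = 454; r = 0; cross terms: (0*-16 - 23*-17)=391, (23*-11 - 40*-16)=387, (40*29 - 37*-11)=1567, (37*35 - -7*29)=1498, (-7*4 - 16*35)=-588, (16*-17 - 0*4)=-272; twice the area = |2983| = 2983; area = 2983/2; answer 2983/2
Stage 3: A2 = 2983/2; threaded value p + q = 2985; m = 18; f(2) = 1*(19) - 3*(18) = -35; iterating: f(2)=-35, f(3)=-92, f(4)=13, f(5)=289, f(6)=250, f(7)=-617, f(8)=-1367; answer -1367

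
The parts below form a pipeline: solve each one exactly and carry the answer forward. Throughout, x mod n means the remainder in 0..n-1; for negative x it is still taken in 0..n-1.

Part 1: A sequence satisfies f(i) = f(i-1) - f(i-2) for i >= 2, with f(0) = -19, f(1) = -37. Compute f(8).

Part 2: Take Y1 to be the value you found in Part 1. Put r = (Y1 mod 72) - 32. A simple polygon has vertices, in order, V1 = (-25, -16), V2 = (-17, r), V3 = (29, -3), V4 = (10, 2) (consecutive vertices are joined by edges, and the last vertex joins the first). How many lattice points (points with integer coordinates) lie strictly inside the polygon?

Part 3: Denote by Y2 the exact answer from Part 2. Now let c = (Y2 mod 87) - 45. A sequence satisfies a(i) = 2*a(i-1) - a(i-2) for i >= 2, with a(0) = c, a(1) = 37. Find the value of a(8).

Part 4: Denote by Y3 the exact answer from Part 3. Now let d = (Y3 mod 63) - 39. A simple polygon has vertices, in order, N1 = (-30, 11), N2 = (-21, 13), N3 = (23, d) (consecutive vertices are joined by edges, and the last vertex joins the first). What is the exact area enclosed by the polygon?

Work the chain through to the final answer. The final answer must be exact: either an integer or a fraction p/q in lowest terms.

80

Part 1: f(2) = 1*(-37) - 1*(-19) = -18; iterating: f(2)=-18, f(3)=19, f(4)=37, f(5)=18, f(6)=-19, f(7)=-37, f(8)=-18; answer -18
Part 2: Y1 = -18; r = 22; cross terms: (-25*22 - -17*-16)=-822, (-17*-3 - 29*22)=-587, (29*2 - 10*-3)=88, (10*-16 - -25*2)=-110; twice the area = |-1431| = 1431; area = 1431/2; boundary points = 2 + 1 + 1 + 1 = 5; strictly interior points = area - boundary/2 + 1 = 714; answer 714
Part 3: Y2 = 714; c = -27; a(2) = 2*(37) - 1*(-27) = 101; iterating: a(2)=101, a(3)=165, a(4)=229, a(5)=293, a(6)=357, a(7)=421, a(8)=485; answer 485
Part 4: Y3 = 485; d = 5; cross terms: (-30*13 - -21*11)=-159, (-21*5 - 23*13)=-404, (23*11 - -30*5)=403; twice the area = |-160| = 160; area = 80; answer 80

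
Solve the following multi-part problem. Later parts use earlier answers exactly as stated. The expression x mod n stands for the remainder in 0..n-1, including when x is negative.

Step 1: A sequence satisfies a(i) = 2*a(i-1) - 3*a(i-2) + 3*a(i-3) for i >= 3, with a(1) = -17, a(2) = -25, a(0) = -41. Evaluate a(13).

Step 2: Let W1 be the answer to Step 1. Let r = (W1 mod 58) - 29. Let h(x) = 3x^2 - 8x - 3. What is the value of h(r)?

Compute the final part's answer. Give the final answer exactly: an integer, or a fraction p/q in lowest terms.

272

Step 1: a(3) = 2*(-25) - 3*(-17) + 3*(-41) = -122; iterating: a(3)=-122, a(4)=-220, a(5)=-149, a(6)=-4, a(7)=-221, a(8)=-877, a(9)=-1103, a(10)=-238, a(11)=202, a(12)=-2191, a(13)=-5702; answer -5702
Step 2: W1 = -5702; r = 11; 3*(11)^2 - 8*(11)^1 - 3 = (363) + (-88) + (-3) = 272; answer 272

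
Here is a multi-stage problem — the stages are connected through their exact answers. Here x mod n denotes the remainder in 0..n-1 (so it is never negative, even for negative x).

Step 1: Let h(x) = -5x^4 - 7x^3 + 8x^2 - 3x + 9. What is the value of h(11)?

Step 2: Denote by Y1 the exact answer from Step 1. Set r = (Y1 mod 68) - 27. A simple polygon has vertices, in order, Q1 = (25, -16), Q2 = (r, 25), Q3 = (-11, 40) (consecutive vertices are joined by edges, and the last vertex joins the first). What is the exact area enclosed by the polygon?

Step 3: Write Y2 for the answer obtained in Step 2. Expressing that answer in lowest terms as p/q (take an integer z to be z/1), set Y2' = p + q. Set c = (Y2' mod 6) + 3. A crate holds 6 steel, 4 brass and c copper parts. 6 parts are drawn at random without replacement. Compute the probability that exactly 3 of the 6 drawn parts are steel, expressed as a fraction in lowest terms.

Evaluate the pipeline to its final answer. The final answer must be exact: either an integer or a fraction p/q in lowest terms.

160/429

Step 1: -5*(11)^4 - 7*(11)^3 + 8*(11)^2 - 3*(11)^1 + 9 = (-73205) + (-9317) + (968) + (-33) + (9) = -81578; answer -81578
Step 2: Y1 = -81578; r = -5; cross terms: (25*25 - -5*-16)=545, (-5*40 - -11*25)=75, (-11*-16 - 25*40)=-824; twice the area = |-204| = 204; area = 102; answer 102
Step 3: Y2 = 102; threaded value p + q = 103; c = 4; total draws C(14,6) = 3003; favorable C(6,3)*C(8,3) = 1120; P = 160/429; answer 160/429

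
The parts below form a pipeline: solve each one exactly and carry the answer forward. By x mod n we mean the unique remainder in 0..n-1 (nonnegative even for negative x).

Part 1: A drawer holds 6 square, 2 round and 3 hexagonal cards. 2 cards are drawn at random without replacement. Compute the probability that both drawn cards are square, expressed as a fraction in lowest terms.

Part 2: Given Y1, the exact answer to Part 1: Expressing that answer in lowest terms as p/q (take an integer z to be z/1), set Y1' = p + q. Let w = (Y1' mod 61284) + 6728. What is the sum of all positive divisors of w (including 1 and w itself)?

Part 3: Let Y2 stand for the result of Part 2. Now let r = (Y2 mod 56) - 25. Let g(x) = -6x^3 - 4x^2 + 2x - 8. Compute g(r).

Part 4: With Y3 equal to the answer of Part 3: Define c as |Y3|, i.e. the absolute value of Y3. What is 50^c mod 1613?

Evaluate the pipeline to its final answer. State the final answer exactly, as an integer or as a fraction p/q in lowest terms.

263

Part 1: total draws C(11,2) = 55; favorable C(6,2) = 15; P = 3/11; answer 3/11
Part 2: Y1 = 3/11; threaded value p + q = 14; w = 6742; 6742 = 2 * 3371; sigma = (1 + 2) * (1 + 3371) = 3 * 3372 = 10116; answer 10116
Part 3: Y2 = 10116; r = 11; -6*(11)^3 - 4*(11)^2 + 2*(11)^1 - 8 = (-7986) + (-484) + (22) + (-8) = -8456; answer -8456
Part 4: Y3 = -8456; c = 8456; squarings mod 1613: 50^1=50, 50^2=887, 50^4=1238, 50^8=294, 50^16=947, 50^32=1594, 50^64=361, 50^128=1281, 50^256=540, 50^512=1260, 50^1024=408, 50^2048=325, 50^4096=780, 50^8192=299; 50^8456 = 50^8 * 50^256 * 50^8192 = 263 (mod 1613); answer 263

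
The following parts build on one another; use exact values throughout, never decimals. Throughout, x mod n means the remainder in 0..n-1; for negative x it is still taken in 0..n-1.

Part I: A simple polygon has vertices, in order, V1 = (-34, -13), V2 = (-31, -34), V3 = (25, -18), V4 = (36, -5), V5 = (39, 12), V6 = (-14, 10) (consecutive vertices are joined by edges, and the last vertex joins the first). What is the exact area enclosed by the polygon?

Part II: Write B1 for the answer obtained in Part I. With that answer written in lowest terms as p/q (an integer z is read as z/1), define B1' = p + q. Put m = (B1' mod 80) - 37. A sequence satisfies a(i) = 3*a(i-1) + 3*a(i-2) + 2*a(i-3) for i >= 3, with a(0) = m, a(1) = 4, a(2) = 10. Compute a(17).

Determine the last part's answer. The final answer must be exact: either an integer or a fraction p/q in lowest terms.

18661886702

Part I: cross terms: (-34*-34 - -31*-13)=753, (-31*-18 - 25*-34)=1408, (25*-5 - 36*-18)=523, (36*12 - 39*-5)=627, (39*10 - -14*12)=558, (-14*-13 - -34*10)=522; twice the area = |4391| = 4391; area = 4391/2; answer 4391/2
Part II: B1 = 4391/2; threaded value p + q = 4393; m = 36; a(3) = 3*(10) + 3*(4) + 2*(36) = 114; iterating: a(3)=114, a(4)=380, a(5)=1502, a(6)=5874, a(7)=22888, a(8)=89290, a(9)=348282, a(10)=1358492, a(11)=5298902, a(12)=20668746, a(13)=80619928, a(14)=314463826, a(15)=1226588754, a(16)=4784397596, a(17)=18661886702; answer 18661886702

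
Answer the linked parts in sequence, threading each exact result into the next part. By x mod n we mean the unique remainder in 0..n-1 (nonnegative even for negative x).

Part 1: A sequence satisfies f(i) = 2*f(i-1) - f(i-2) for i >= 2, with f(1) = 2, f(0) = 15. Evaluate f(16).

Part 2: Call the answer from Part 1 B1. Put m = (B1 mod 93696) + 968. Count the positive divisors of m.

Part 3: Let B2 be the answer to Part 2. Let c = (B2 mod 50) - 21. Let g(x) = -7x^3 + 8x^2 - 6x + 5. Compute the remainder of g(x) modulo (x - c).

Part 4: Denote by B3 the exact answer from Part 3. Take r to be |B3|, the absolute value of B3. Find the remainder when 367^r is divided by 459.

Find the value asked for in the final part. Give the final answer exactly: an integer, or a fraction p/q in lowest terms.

Part 1: f(2) = 2*(2) - 1*(15) = -11; iterating: f(2)=-11, f(3)=-24, f(4)=-37, f(5)=-50, f(6)=-63, f(7)=-76, f(8)=-89, f(9)=-102, f(10)=-115, f(11)=-128, f(12)=-141, f(13)=-154, f(14)=-167, f(15)=-180, f(16)=-193; answer -193
Part 2: B1 = -193; m = 94471; 94471 = 13^3 * 43; number of divisors = (3+1) * (1+1) = 8; answer 8
Part 3: B2 = 8; c = -13; remainder = value at the root: -7*(-13)^3 + 8*(-13)^2 - 6*(-13)^1 + 5 = (15379) + (1352) + (78) + (5) = 16814; answer 16814
Part 4: B3 = 16814; r = 16814; squarings mod 459: 367^1=367, 367^2=202, 367^4=412, 367^8=373, 367^16=52, 367^32=409, 367^64=205, 367^128=256, 367^256=358, 367^512=103, 367^1024=52, 367^2048=409, 367^4096=205, 367^8192=256, 367^16384=358; 367^16814 = 367^2 * 367^4 * 367^8 * 367^32 * 367^128 * 367^256 * 367^16384 = 229 (mod 459); answer 229

229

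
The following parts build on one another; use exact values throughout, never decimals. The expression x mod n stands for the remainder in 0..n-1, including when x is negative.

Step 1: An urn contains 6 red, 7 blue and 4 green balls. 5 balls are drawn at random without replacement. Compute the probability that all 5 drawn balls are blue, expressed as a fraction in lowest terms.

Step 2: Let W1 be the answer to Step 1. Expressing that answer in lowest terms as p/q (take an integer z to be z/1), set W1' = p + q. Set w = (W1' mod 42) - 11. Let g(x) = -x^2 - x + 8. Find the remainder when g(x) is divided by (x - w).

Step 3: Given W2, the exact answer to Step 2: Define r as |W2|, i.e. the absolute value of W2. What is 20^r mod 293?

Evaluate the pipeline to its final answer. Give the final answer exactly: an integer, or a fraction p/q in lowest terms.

Step 1: total draws C(17,5) = 6188; favorable C(7,5) = 21; P = 3/884; answer 3/884
Step 2: W1 = 3/884; threaded value p + q = 887; w = -6; remainder = value at the root: -1*(-6)^2 - 1*(-6)^1 + 8 = (-36) + (6) + (8) = -22; answer -22
Step 3: W2 = -22; r = 22; squarings mod 293: 20^1=20, 20^2=107, 20^4=22, 20^8=191, 20^16=149; 20^22 = 20^2 * 20^4 * 20^16 = 25 (mod 293); answer 25

25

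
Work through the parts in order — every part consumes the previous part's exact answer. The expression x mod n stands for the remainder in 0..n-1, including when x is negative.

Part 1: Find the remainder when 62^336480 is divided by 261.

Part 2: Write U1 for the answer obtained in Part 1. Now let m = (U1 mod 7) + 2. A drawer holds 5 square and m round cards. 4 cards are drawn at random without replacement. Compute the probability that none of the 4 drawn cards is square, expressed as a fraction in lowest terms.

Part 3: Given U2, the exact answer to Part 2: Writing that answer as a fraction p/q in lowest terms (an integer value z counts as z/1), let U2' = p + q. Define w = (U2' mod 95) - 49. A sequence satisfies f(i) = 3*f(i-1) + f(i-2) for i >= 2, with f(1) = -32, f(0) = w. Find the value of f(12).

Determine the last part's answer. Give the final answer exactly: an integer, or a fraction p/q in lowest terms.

-20329238

Part 1: squarings mod 261: 62^1=62, 62^2=190, 62^4=82, 62^8=199, 62^16=190, 62^32=82, 62^64=199, 62^128=190, 62^256=82, 62^512=199, 62^1024=190, 62^2048=82, 62^4096=199, 62^8192=190, 62^16384=82, 62^32768=199, 62^65536=190, 62^131072=82, 62^262144=199; 62^336480 = 62^32 * 62^64 * 62^512 * 62^8192 * 62^65536 * 62^262144 = 82 (mod 261); answer 82
Part 2: U1 = 82; m = 7; total draws C(12,4) = 495; favorable C(7,4) = 35; P = 7/99; answer 7/99
Part 3: U2 = 7/99; threaded value p + q = 106; w = -38; f(2) = 3*(-32) + 1*(-38) = -134; iterating: f(2)=-134, f(3)=-434, f(4)=-1436, f(5)=-4742, f(6)=-15662, f(7)=-51728, f(8)=-170846, f(9)=-564266, f(10)=-1863644, f(11)=-6155198, f(12)=-20329238; answer -20329238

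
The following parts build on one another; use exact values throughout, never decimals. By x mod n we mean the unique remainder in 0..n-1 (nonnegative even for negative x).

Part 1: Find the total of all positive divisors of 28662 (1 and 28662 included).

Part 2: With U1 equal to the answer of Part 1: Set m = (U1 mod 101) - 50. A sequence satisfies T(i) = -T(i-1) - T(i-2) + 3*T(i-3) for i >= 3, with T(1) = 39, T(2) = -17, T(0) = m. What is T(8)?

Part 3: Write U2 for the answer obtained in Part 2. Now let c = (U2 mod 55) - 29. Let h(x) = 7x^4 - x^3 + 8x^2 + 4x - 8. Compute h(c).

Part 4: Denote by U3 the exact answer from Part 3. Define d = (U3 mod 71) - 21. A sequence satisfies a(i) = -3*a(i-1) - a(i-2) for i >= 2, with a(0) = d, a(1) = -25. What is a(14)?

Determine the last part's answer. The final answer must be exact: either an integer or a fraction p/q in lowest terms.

9401991

Part 1: 28662 = 2 * 3 * 17 * 281; sigma = (1 + 2) * (1 + 3) * (1 + 17) * (1 + 281) = 3 * 4 * 18 * 282 = 60912; answer 60912
Part 2: U1 = 60912; m = -41; T(3) = -1*(-17) - 1*(39) + 3*(-41) = -145; iterating: T(3)=-145, T(4)=279, T(5)=-185, T(6)=-529, T(7)=1551, T(8)=-1577; answer -1577
Part 3: U2 = -1577; c = -11; 7*(-11)^4 - 1*(-11)^3 + 8*(-11)^2 + 4*(-11)^1 - 8 = (102487) + (1331) + (968) + (-44) + (-8) = 104734; answer 104734
Part 4: U3 = 104734; d = -12; a(2) = -3*(-25) - 1*(-12) = 87; iterating: a(2)=87, a(3)=-236, a(4)=621, a(5)=-1627, a(6)=4260, a(7)=-11153, a(8)=29199, a(9)=-76444, a(10)=200133, a(11)=-523955, a(12)=1371732, a(13)=-3591241, a(14)=9401991; answer 9401991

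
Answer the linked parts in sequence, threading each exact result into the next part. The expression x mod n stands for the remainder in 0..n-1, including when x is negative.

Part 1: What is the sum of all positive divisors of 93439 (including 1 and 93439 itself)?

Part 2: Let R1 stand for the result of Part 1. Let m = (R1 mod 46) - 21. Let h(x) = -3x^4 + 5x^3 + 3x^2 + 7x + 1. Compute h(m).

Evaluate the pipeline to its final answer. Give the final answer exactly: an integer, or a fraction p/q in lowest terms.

-371

Part 1: 93439 = 41 * 43 * 53; sigma = (1 + 41) * (1 + 43) * (1 + 53) = 42 * 44 * 54 = 99792; answer 99792
Part 2: R1 = 99792; m = -3; -3*(-3)^4 + 5*(-3)^3 + 3*(-3)^2 + 7*(-3)^1 + 1 = (-243) + (-135) + (27) + (-21) + (1) = -371; answer -371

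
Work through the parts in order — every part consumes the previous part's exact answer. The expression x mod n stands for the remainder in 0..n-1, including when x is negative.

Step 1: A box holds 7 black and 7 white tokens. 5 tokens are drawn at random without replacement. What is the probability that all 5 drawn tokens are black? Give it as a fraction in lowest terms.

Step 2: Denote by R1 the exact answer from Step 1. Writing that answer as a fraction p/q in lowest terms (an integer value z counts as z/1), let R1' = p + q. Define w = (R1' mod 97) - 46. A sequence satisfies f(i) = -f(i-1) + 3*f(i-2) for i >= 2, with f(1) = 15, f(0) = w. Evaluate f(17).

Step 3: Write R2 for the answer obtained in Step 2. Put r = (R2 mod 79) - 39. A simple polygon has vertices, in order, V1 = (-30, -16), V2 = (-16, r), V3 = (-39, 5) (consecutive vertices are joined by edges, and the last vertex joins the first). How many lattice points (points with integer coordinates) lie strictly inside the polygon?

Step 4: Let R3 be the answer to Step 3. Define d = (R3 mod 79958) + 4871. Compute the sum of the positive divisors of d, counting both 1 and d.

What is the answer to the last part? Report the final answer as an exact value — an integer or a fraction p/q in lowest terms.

Step 1: total draws C(14,5) = 2002; favorable C(7,5) = 21; P = 3/286; answer 3/286
Step 2: R1 = 3/286; threaded value p + q = 289; w = 49; f(2) = -1*(15) + 3*(49) = 132; iterating: f(2)=132, f(3)=-87, f(4)=483, f(5)=-744, f(6)=2193, f(7)=-4425, f(8)=11004, f(9)=-24279, f(10)=57291, f(11)=-130128, f(12)=302001, f(13)=-692385, f(14)=1598388, f(15)=-3675543, f(16)=8470707, f(17)=-19497336; answer -19497336
Step 3: R2 = -19497336; r = -17; cross terms: (-30*-17 - -16*-16)=254, (-16*5 - -39*-17)=-743, (-39*-16 - -30*5)=774; twice the area = |285| = 285; area = 285/2; boundary points = 1 + 1 + 3 = 5; strictly interior points = area - boundary/2 + 1 = 141; answer 141
Step 4: R3 = 141; d = 5012; 5012 = 2^2 * 7 * 179; sigma = (1 + 2 + 4) * (1 + 7) * (1 + 179) = 7 * 8 * 180 = 10080; answer 10080

10080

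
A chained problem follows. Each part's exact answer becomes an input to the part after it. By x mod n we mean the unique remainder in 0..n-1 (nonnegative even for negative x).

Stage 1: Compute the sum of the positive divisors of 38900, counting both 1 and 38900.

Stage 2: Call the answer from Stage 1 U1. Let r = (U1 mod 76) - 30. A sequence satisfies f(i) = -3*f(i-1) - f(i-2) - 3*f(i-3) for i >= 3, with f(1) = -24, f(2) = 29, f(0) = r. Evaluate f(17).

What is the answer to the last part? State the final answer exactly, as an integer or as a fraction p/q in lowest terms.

Stage 1: 38900 = 2^2 * 5^2 * 389; sigma = (1 + 2 + 4) * (1 + 5 + 25) * (1 + 389) = 7 * 31 * 390 = 84630; answer 84630
Stage 2: U1 = 84630; r = 12; f(3) = -3*(29) - 1*(-24) - 3*(12) = -99; iterating: f(3)=-99, f(4)=340, f(5)=-1008, f(6)=2981, f(7)=-8955, f(8)=26908, f(9)=-80712, f(10)=242093, f(11)=-726291, f(12)=2178916, f(13)=-6536736, f(14)=19610165, f(15)=-58830507, f(16)=176491564, f(17)=-529474680; answer -529474680

-529474680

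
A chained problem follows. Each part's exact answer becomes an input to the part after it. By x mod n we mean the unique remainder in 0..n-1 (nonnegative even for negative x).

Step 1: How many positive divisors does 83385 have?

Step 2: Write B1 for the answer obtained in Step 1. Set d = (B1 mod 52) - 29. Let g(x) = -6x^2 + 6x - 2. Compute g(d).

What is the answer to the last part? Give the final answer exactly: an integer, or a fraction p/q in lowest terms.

-182

Step 1: 83385 = 3^2 * 5 * 17 * 109; number of divisors = (2+1) * (1+1) * (1+1) * (1+1) = 24; answer 24
Step 2: B1 = 24; d = -5; -6*(-5)^2 + 6*(-5)^1 - 2 = (-150) + (-30) + (-2) = -182; answer -182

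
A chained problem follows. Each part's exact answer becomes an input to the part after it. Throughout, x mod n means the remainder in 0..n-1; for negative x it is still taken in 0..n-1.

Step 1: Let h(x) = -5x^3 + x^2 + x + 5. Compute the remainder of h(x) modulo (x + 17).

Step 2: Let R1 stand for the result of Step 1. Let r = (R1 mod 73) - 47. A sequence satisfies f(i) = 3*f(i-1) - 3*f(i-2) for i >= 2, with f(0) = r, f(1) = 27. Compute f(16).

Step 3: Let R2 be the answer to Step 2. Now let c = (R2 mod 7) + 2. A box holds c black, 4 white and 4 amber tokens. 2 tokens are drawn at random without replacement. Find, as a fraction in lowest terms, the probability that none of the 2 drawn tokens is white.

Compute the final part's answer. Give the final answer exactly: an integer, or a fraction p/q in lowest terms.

1/3

Step 1: remainder = value at the root: -5*(-17)^3 + 1*(-17)^2 + 1*(-17)^1 + 5 = (24565) + (289) + (-17) + (5) = 24842; answer 24842
Step 2: R1 = 24842; r = -25; f(2) = 3*(27) - 3*(-25) = 156; iterating: f(2)=156, f(3)=387, f(4)=693, f(5)=918, f(6)=675, f(7)=-729, f(8)=-4212, f(9)=-10449, f(10)=-18711, f(11)=-24786, f(12)=-18225, f(13)=19683, f(14)=113724, f(15)=282123, f(16)=505197; answer 505197
Step 3: R2 = 505197; c = 2; total draws C(10,2) = 45; favorable C(6,2) = 15; P = 1/3; answer 1/3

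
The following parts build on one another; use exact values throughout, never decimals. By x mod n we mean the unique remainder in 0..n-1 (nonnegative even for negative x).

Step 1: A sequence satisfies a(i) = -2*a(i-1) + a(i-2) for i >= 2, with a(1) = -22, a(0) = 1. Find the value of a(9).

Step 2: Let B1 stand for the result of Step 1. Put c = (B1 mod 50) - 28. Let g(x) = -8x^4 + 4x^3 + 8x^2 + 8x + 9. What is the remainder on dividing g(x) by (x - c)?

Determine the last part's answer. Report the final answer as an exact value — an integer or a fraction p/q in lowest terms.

Step 1: a(2) = -2*(-22) + 1*(1) = 45; iterating: a(2)=45, a(3)=-112, a(4)=269, a(5)=-650, a(6)=1569, a(7)=-3788, a(8)=9145, a(9)=-22078; answer -22078
Step 2: B1 = -22078; c = -6; remainder = value at the root: -8*(-6)^4 + 4*(-6)^3 + 8*(-6)^2 + 8*(-6)^1 + 9 = (-10368) + (-864) + (288) + (-48) + (9) = -10983; answer -10983

-10983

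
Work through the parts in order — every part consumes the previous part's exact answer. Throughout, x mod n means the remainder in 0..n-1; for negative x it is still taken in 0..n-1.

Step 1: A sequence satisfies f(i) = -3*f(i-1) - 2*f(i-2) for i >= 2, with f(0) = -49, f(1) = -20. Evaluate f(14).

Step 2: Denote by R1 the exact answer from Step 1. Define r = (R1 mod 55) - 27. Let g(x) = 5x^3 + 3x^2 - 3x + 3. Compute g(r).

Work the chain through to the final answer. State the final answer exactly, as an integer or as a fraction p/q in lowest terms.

Step 1: f(2) = -3*(-20) - 2*(-49) = 158; iterating: f(2)=158, f(3)=-434, f(4)=986, f(5)=-2090, f(6)=4298, f(7)=-8714, f(8)=17546, f(9)=-35210, f(10)=70538, f(11)=-141194, f(12)=282506, f(13)=-565130, f(14)=1130378; answer 1130378
Step 2: R1 = 1130378; r = -9; 5*(-9)^3 + 3*(-9)^2 - 3*(-9)^1 + 3 = (-3645) + (243) + (27) + (3) = -3372; answer -3372

-3372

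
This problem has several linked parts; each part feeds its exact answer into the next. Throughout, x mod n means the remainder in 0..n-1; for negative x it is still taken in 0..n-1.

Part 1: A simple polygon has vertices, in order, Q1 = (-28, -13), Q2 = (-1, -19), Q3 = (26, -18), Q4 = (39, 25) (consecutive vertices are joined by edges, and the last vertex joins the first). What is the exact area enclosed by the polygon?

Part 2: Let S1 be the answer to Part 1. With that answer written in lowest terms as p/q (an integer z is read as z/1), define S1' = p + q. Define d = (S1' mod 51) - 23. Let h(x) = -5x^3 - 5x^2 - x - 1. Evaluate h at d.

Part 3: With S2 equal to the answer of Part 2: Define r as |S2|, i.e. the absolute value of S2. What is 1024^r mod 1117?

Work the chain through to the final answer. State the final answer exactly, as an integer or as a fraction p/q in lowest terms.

818

Part 1: cross terms: (-28*-19 - -1*-13)=519, (-1*-18 - 26*-19)=512, (26*25 - 39*-18)=1352, (39*-13 - -28*25)=193; twice the area = |2576| = 2576; area = 1288; answer 1288
Part 2: S1 = 1288; threaded value p + q = 1289; d = -9; -5*(-9)^3 - 5*(-9)^2 - 1*(-9)^1 - 1 = (3645) + (-405) + (9) + (-1) = 3248; answer 3248
Part 3: S2 = 3248; r = 3248; squarings mod 1117: 1024^1=1024, 1024^2=830, 1024^4=828, 1024^8=863, 1024^16=847, 1024^32=295, 1024^64=1016, 1024^128=148, 1024^256=681, 1024^512=206, 1024^1024=1107, 1024^2048=100; 1024^3248 = 1024^16 * 1024^32 * 1024^128 * 1024^1024 * 1024^2048 = 818 (mod 1117); answer 818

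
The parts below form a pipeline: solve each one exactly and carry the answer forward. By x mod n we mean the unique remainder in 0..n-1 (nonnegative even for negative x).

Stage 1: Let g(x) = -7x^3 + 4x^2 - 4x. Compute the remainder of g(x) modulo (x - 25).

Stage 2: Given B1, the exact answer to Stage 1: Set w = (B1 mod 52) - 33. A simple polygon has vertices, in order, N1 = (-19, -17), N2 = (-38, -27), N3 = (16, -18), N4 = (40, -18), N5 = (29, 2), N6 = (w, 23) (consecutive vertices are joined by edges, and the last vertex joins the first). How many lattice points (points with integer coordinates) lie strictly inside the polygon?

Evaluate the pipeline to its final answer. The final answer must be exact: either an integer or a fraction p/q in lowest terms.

Stage 1: remainder = value at the root: -7*(25)^3 + 4*(25)^2 - 4*(25)^1 = (-109375) + (2500) + (-100) = -106975; answer -106975
Stage 2: B1 = -106975; w = 8; cross terms: (-19*-27 - -38*-17)=-133, (-38*-18 - 16*-27)=1116, (16*-18 - 40*-18)=432, (40*2 - 29*-18)=602, (29*23 - 8*2)=651, (8*-17 - -19*23)=301; twice the area = |2969| = 2969; area = 2969/2; boundary points = 1 + 9 + 24 + 1 + 21 + 1 = 57; strictly interior points = area - boundary/2 + 1 = 1457; answer 1457

1457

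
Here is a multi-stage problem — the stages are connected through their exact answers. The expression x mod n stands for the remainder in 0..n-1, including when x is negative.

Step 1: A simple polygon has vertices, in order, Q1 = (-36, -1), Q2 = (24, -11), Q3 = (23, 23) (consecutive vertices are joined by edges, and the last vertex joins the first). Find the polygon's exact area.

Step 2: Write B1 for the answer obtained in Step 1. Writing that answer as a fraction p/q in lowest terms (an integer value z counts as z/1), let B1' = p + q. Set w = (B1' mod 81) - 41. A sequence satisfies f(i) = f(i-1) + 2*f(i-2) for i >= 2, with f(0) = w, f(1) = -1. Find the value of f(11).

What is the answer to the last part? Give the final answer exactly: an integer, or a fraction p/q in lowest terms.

Step 1: cross terms: (-36*-11 - 24*-1)=420, (24*23 - 23*-11)=805, (23*-1 - -36*23)=805; twice the area = |2030| = 2030; area = 1015; answer 1015
Step 2: B1 = 1015; threaded value p + q = 1016; w = 3; f(2) = 1*(-1) + 2*(3) = 5; iterating: f(2)=5, f(3)=3, f(4)=13, f(5)=19, f(6)=45, f(7)=83, f(8)=173, f(9)=339, f(10)=685, f(11)=1363; answer 1363

1363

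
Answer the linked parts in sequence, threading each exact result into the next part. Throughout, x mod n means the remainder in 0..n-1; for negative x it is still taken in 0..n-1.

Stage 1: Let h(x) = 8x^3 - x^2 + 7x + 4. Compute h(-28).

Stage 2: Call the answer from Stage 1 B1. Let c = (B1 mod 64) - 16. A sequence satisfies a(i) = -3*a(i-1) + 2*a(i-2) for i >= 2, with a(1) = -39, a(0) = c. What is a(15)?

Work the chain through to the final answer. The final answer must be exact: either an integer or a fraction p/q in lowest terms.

Stage 1: 8*(-28)^3 - 1*(-28)^2 + 7*(-28)^1 + 4 = (-175616) + (-784) + (-196) + (4) = -176592; answer -176592
Stage 2: B1 = -176592; c = 32; a(2) = -3*(-39) + 2*(32) = 181; iterating: a(2)=181, a(3)=-621, a(4)=2225, a(5)=-7917, a(6)=28201, a(7)=-100437, a(8)=357713, a(9)=-1274013, a(10)=4537465, a(11)=-16160421, a(12)=57556193, a(13)=-204989421, a(14)=730080649, a(15)=-2600220789; answer -2600220789

-2600220789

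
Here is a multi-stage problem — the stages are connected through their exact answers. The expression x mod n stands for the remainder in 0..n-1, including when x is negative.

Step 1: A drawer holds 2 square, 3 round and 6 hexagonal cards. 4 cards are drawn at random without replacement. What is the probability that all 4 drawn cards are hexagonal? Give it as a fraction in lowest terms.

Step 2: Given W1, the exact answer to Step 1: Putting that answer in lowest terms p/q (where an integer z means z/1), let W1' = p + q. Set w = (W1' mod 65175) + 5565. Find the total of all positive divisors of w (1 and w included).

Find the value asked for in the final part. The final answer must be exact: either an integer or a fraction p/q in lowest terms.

10752

Step 1: total draws C(11,4) = 330; favorable C(6,4) = 15; P = 1/22; answer 1/22
Step 2: W1 = 1/22; threaded value p + q = 23; w = 5588; 5588 = 2^2 * 11 * 127; sigma = (1 + 2 + 4) * (1 + 11) * (1 + 127) = 7 * 12 * 128 = 10752; answer 10752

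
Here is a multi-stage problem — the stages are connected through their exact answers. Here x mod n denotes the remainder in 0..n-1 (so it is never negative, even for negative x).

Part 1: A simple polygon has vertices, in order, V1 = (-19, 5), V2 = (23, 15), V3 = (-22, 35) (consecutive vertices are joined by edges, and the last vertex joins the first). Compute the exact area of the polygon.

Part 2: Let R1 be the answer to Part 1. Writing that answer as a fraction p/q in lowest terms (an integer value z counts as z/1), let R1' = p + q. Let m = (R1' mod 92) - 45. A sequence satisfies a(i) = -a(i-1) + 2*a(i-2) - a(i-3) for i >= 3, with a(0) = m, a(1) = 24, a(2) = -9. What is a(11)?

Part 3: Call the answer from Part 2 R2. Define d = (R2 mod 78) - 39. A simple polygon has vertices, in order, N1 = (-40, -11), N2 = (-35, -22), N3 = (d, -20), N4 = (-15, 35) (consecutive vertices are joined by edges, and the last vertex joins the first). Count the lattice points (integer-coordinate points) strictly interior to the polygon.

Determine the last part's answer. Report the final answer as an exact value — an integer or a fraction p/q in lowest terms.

Part 1: cross terms: (-19*15 - 23*5)=-400, (23*35 - -22*15)=1135, (-22*5 - -19*35)=555; twice the area = |1290| = 1290; area = 645; answer 645
Part 2: R1 = 645; threaded value p + q = 646; m = -43; a(3) = -1*(-9) + 2*(24) - 1*(-43) = 100; iterating: a(3)=100, a(4)=-142, a(5)=351, a(6)=-735, a(7)=1579, a(8)=-3400, a(9)=7293, a(10)=-15672, a(11)=33658; answer 33658
Part 3: R2 = 33658; d = 1; cross terms: (-40*-22 - -35*-11)=495, (-35*-20 - 1*-22)=722, (1*35 - -15*-20)=-265, (-15*-11 - -40*35)=1565; twice the area = |2517| = 2517; area = 2517/2; boundary points = 1 + 2 + 1 + 1 = 5; strictly interior points = area - boundary/2 + 1 = 1257; answer 1257

1257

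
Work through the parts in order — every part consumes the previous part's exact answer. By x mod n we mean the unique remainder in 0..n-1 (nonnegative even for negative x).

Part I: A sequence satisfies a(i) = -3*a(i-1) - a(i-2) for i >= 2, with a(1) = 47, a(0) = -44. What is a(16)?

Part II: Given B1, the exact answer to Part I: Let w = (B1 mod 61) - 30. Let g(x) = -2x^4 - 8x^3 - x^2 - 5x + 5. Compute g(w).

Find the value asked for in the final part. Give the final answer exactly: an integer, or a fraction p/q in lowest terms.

Part I: a(2) = -3*(47) - 1*(-44) = -97; iterating: a(2)=-97, a(3)=244, a(4)=-635, a(5)=1661, a(6)=-4348, a(7)=11383, a(8)=-29801, a(9)=78020, a(10)=-204259, a(11)=534757, a(12)=-1400012, a(13)=3665279, a(14)=-9595825, a(15)=25122196, a(16)=-65770763; answer -65770763
Part II: B1 = -65770763; w = 17; -2*(17)^4 - 8*(17)^3 - 1*(17)^2 - 5*(17)^1 + 5 = (-167042) + (-39304) + (-289) + (-85) + (5) = -206715; answer -206715

-206715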